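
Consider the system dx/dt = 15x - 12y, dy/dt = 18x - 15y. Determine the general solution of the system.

x(t) = 2C_1e^(-3t) + C_2e^(3t), y(t) = 3C_1e^(-3t) + C_2e^(3t)

Coefficient matrix A = [[15, -12], [18, -15]].
Characteristic polynomial det(A - λI) = λ^2 - 9 = 0.
Eigenvalues λ = -3, 3.
For λ=-3: (A-λI) row 1 is [18, -12], so an eigenvector is (2, 3).
For λ=3: (A-λI) row 1 is [12, -12], so an eigenvector is (1, 1).
General solution: C_1e^(-3t)(2,3) + C_2e^(3t)(1,1).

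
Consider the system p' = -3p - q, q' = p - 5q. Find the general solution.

p(t) = -c_1e^(-4t) - c_2te^(-4t) + c_2e^(-4t), q(t) = -c_1e^(-4t) - c_2te^(-4t) + 2c_2e^(-4t)

Coefficient matrix A = [[-3, -1], [1, -5]].
Characteristic polynomial det(A - λI) = λ^2 + 8λ + 16 = 0.
Single eigenvalue λ = -4 with algebraic multiplicity 2.
Eigenvector v = (-1,-1); generalized eigenvector w with (A-λI)w=v is (1,2).
General solution: e^(-4t)[c_1·v + c_2·(t·v + w)].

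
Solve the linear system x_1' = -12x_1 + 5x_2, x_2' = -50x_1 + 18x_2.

x_1(t) = -c_1e^(3t)cos(5t) - c_2e^(3t)sin(5t), x_2(t) = c_1e^(3t)sin(5t) - 3c_1e^(3t)cos(5t) - 3c_2e^(3t)sin(5t) - c_2e^(3t)cos(5t)

Coefficient matrix A = [[-12, 5], [-50, 18]].
Characteristic polynomial det(A - λI) = λ^2 - 6λ + 34 = 0.
Eigenvalues λ = 3 ± 5i (complex conjugate pair).
For λ=3+5i: an eigenvector is (-1,-3) - i(0,1) = (-1, -3 - i).
A real fundamental pair from Re and Im of e^((3+5i)t)v: X_1 = e^(3t)(cos(5t)·(-1,-3) + sin(5t)·(0,1)), X_2 = e^(3t)(sin(5t)·(-1,-3) - cos(5t)·(0,1)).
General solution: c_1X_1 + c_2X_2.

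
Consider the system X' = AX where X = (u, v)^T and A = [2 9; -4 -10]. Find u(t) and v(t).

Coefficient matrix A = [[2, 9], [-4, -10]].
Characteristic polynomial det(A - λI) = λ^2 + 8λ + 16 = 0.
Single eigenvalue λ = -4 with algebraic multiplicity 2.
Eigenvector v = (-3,2); generalized eigenvector w with (A-λI)w=v is (-2,1).
General solution: e^(-4t)[c_1·v + c_2·(t·v + w)].

u(t) = -3c_1e^(-4t) - 3c_2te^(-4t) - 2c_2e^(-4t), v(t) = 2c_1e^(-4t) + 2c_2te^(-4t) + c_2e^(-4t)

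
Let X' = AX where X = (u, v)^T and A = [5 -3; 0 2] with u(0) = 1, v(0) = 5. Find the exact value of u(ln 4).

A = [[5,-3],[0,2]]; eigenvalues λ = 5, 2.
Eigenvectors: (-1,0) for λ=5, (1,1) for λ=2.
From the initial condition, c_1 = 4, c_2 = 5.
u(ln 4) = (4)(4^5)(-1) + (5)(4^2)(1) = -4016.

-4016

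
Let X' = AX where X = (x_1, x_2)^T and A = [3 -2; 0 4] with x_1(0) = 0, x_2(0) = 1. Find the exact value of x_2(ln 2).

A = [[3,-2],[0,4]]; eigenvalues λ = 3, 4.
Eigenvectors: (1,0) for λ=3, (2,-1) for λ=4.
From the initial condition, c_1 = 2, c_2 = -1.
x_2(ln 2) = (2)(2^3)(0) + (-1)(2^4)(-1) = 16.

16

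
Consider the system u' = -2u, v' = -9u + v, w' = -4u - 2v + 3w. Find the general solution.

Coefficient matrix A = [[-2, 0, 0], [-9, 1, 0], [-4, -2, 3]].
det(A - λI) = 0 gives eigenvalues λ = 3, 1, -2.
For λ=3: eigenvector (0,0,1).
For λ=1: eigenvector (0,1,1).
For λ=-2: eigenvector (1,3,2).
General solution: K_1e^(3t)(0,0,1) + K_2e^(t)(0,1,1) + K_3e^(-2t)(1,3,2).

u(t) = K_3e^(-2t), v(t) = K_2e^(t) + 3K_3e^(-2t), w(t) = K_1e^(3t) + K_2e^(t) + 2K_3e^(-2t)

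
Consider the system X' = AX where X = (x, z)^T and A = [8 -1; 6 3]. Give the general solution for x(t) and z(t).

x(t) = c_1e^(6t) - c_2e^(5t), z(t) = 2c_1e^(6t) - 3c_2e^(5t)

Coefficient matrix A = [[8, -1], [6, 3]].
Characteristic polynomial det(A - λI) = λ^2 - 11λ + 30 = 0.
Eigenvalues λ = 6, 5.
For λ=6: (A-λI) row 1 is [2, -1], so an eigenvector is (1, 2).
For λ=5: (A-λI) row 1 is [3, -1], so an eigenvector is (-1, -3).
General solution: c_1e^(6t)(1,2) + c_2e^(5t)(-1,-3).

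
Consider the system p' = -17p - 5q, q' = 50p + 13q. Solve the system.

Coefficient matrix A = [[-17, -5], [50, 13]].
Characteristic polynomial det(A - λI) = λ^2 + 4λ + 29 = 0.
Eigenvalues λ = -2 ± 5i (complex conjugate pair).
For λ=-2+5i: an eigenvector is (1,-3) - i(0,1) = (1, -3 - i).
A real fundamental pair from Re and Im of e^((-2+5i)t)v: X_1 = e^(-2t)(cos(5t)·(1,-3) + sin(5t)·(0,1)), X_2 = e^(-2t)(sin(5t)·(1,-3) - cos(5t)·(0,1)).
General solution: c_1X_1 + c_2X_2.

p(t) = c_1e^(-2t)cos(5t) + c_2e^(-2t)sin(5t), q(t) = c_1e^(-2t)sin(5t) - 3c_1e^(-2t)cos(5t) - 3c_2e^(-2t)sin(5t) - c_2e^(-2t)cos(5t)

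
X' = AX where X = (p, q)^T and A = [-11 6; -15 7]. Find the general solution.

p(t) = -c_1e^(-2t)sin(3t) - c_1e^(-2t)cos(3t) - c_2e^(-2t)sin(3t) + c_2e^(-2t)cos(3t), q(t) = -c_1e^(-2t)sin(3t) - 2c_1e^(-2t)cos(3t) - 2c_2e^(-2t)sin(3t) + c_2e^(-2t)cos(3t)

Coefficient matrix A = [[-11, 6], [-15, 7]].
Characteristic polynomial det(A - λI) = λ^2 + 4λ + 13 = 0.
Eigenvalues λ = -2 ± 3i (complex conjugate pair).
For λ=-2+3i: an eigenvector is (-1,-2) - i(-1,-1) = (-1 + i, -2 + i).
A real fundamental pair from Re and Im of e^((-2+3i)t)v: X_1 = e^(-2t)(cos(3t)·(-1,-2) + sin(3t)·(-1,-1)), X_2 = e^(-2t)(sin(3t)·(-1,-2) - cos(3t)·(-1,-1)).
General solution: c_1X_1 + c_2X_2.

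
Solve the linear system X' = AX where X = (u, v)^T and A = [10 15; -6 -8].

u(t) = C_1e^(t)sin(3t) + 2C_1e^(t)cos(3t) + 2C_2e^(t)sin(3t) - C_2e^(t)cos(3t), v(t) = -C_1e^(t)sin(3t) - C_1e^(t)cos(3t) - C_2e^(t)sin(3t) + C_2e^(t)cos(3t)

Coefficient matrix A = [[10, 15], [-6, -8]].
Characteristic polynomial det(A - λI) = λ^2 - 2λ + 10 = 0.
Eigenvalues λ = 1 ± 3i (complex conjugate pair).
For λ=1+3i: an eigenvector is (2,-1) - i(1,-1) = (2 - i, -1 + i).
A real fundamental pair from Re and Im of e^((1+3i)t)v: X_1 = e^(t)(cos(3t)·(2,-1) + sin(3t)·(1,-1)), X_2 = e^(t)(sin(3t)·(2,-1) - cos(3t)·(1,-1)).
General solution: C_1X_1 + C_2X_2.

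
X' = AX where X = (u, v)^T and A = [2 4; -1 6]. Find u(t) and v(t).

u(t) = -2K_1e^(4t) - 2K_2te^(4t) - 3K_2e^(4t), v(t) = -K_1e^(4t) - K_2te^(4t) - 2K_2e^(4t)

Coefficient matrix A = [[2, 4], [-1, 6]].
Characteristic polynomial det(A - λI) = λ^2 - 8λ + 16 = 0.
Single eigenvalue λ = 4 with algebraic multiplicity 2.
Eigenvector v = (-2,-1); generalized eigenvector w with (A-λI)w=v is (-3,-2).
General solution: e^(4t)[K_1·v + K_2·(t·v + w)].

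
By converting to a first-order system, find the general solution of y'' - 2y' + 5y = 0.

Let x_1 = y, x_2 = y'. Then x_1' = x_2 and x_2' = -5x_1 + 2x_2.
A = [[0,1],[-5,2]]; det(A-λI) = λ^2 - 2λ + 5.
Eigenvalues λ = 1 ± 2i.

y(t) = K_1e^(t)cos(2t) + K_2e^(t)sin(2t)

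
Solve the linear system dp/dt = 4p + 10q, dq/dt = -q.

p(t) = -2C_1e^(-t) + C_2e^(4t), q(t) = C_1e^(-t)

Coefficient matrix A = [[4, 10], [0, -1]].
Characteristic polynomial det(A - λI) = λ^2 - 3λ - 4 = 0.
Eigenvalues λ = -1, 4.
For λ=-1: (A-λI) row 1 is [5, 10], so an eigenvector is (-2, 1).
For λ=4: (A-λI) row 1 is [0, 10], so an eigenvector is (1, 0).
General solution: C_1e^(-t)(-2,1) + C_2e^(4t)(1,0).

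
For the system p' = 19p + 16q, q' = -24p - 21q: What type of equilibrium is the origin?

A = [[19,16],[-24,-21]]; det(A-λI) = λ^2 + 2λ - 15.
λ = 3, -5: opposite signs.

saddle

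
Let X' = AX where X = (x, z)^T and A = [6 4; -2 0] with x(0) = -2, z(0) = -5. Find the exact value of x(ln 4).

-3392

A = [[6,4],[-2,0]]; eigenvalues λ = 4, 2.
Eigenvectors: (2,-1) for λ=4, (1,-1) for λ=2.
From the initial condition, c_1 = -7, c_2 = 12.
x(ln 4) = (-7)(4^4)(2) + (12)(4^2)(1) = -3392.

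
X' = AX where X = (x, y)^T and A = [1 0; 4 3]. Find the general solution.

x(t) = -c_1e^(t), y(t) = 2c_1e^(t) - c_2e^(3t)

Coefficient matrix A = [[1, 0], [4, 3]].
Characteristic polynomial det(A - λI) = λ^2 - 4λ + 3 = 0.
Eigenvalues λ = 1, 3.
For λ=1: (A-λI) row 2 is [4, 2], so an eigenvector is (-1, 2).
For λ=3: (A-λI) row 1 is [-2, 0], so an eigenvector is (0, -1).
General solution: c_1e^(t)(-1,2) + c_2e^(3t)(0,-1).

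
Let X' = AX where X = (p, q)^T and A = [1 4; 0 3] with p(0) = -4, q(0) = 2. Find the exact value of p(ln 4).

224

A = [[1,4],[0,3]]; eigenvalues λ = 3, 1.
Eigenvectors: (-2,-1) for λ=3, (-1,0) for λ=1.
From the initial condition, c_1 = -2, c_2 = 8.
p(ln 4) = (-2)(4^3)(-2) + (8)(4^1)(-1) = 224.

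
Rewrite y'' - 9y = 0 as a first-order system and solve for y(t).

Let x_1 = y, x_2 = y'. Then x_1' = x_2 and x_2' = 9x_1.
A = [[0,1],[9,0]]; det(A-λI) = λ^2 - 9.
Eigenvalues λ = 3, -3 with eigenvectors (1,3), (1,-3).

y(t) = C_1e^(3t) + C_2e^(-3t)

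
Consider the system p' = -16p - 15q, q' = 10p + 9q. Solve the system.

Coefficient matrix A = [[-16, -15], [10, 9]].
Characteristic polynomial det(A - λI) = λ^2 + 7λ + 6 = 0.
Eigenvalues λ = -1, -6.
For λ=-1: (A-λI) row 1 is [-15, -15], so an eigenvector is (-1, 1).
For λ=-6: (A-λI) row 1 is [-10, -15], so an eigenvector is (-3, 2).
General solution: C_1e^(-t)(-1,1) + C_2e^(-6t)(-3,2).

p(t) = -C_1e^(-t) - 3C_2e^(-6t), q(t) = C_1e^(-t) + 2C_2e^(-6t)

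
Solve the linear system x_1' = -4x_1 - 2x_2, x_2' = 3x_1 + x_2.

Coefficient matrix A = [[-4, -2], [3, 1]].
Characteristic polynomial det(A - λI) = λ^2 + 3λ + 2 = 0.
Eigenvalues λ = -2, -1.
For λ=-2: (A-λI) row 1 is [-2, -2], so an eigenvector is (1, -1).
For λ=-1: (A-λI) row 1 is [-3, -2], so an eigenvector is (2, -3).
General solution: c_1e^(-2t)(1,-1) + c_2e^(-t)(2,-3).

x_1(t) = c_1e^(-2t) + 2c_2e^(-t), x_2(t) = -c_1e^(-2t) - 3c_2e^(-t)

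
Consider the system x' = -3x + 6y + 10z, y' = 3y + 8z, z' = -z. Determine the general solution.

Coefficient matrix A = [[-3, 6, 10], [0, 3, 8], [0, 0, -1]].
det(A - λI) = 0 gives eigenvalues λ = -3, 3, -1.
For λ=-3: eigenvector (1,0,0).
For λ=3: eigenvector (1,1,0).
For λ=-1: eigenvector (-1,-2,1).
General solution: K_1e^(-3t)(1,0,0) + K_2e^(3t)(1,1,0) + K_3e^(-t)(-1,-2,1).

x(t) = K_1e^(-3t) + K_2e^(3t) - K_3e^(-t), y(t) = K_2e^(3t) - 2K_3e^(-t), z(t) = K_3e^(-t)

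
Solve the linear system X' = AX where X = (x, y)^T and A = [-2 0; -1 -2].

Coefficient matrix A = [[-2, 0], [-1, -2]].
Characteristic polynomial det(A - λI) = λ^2 + 4λ + 4 = 0.
Single eigenvalue λ = -2 with algebraic multiplicity 2.
Eigenvector v = (0,-1); generalized eigenvector w with (A-λI)w=v is (1,1).
General solution: e^(-2t)[c_1·v + c_2·(t·v + w)].

x(t) = c_2e^(-2t), y(t) = -c_1e^(-2t) - c_2te^(-2t) + c_2e^(-2t)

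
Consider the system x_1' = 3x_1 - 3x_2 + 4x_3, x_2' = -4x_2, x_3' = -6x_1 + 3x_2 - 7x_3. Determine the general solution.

Coefficient matrix A = [[3, -3, 4], [0, -4, 0], [-6, 3, -7]].
det(A - λI) = 0 gives eigenvalues λ = -3, -4, -1.
For λ=-3: eigenvector (-2,0,3).
For λ=-4: eigenvector (1,1,-1).
For λ=-1: eigenvector (-1,0,1).
General solution: C_1e^(-3t)(-2,0,3) + C_2e^(-4t)(1,1,-1) + C_3e^(-t)(-1,0,1).

x_1(t) = -2C_1e^(-3t) + C_2e^(-4t) - C_3e^(-t), x_2(t) = C_2e^(-4t), x_3(t) = 3C_1e^(-3t) - C_2e^(-4t) + C_3e^(-t)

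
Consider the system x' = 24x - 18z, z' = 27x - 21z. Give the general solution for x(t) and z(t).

Coefficient matrix A = [[24, -18], [27, -21]].
Characteristic polynomial det(A - λI) = λ^2 - 3λ - 18 = 0.
Eigenvalues λ = -3, 6.
For λ=-3: (A-λI) row 1 is [27, -18], so an eigenvector is (2, 3).
For λ=6: (A-λI) row 1 is [18, -18], so an eigenvector is (-1, -1).
General solution: C_1e^(-3t)(2,3) + C_2e^(6t)(-1,-1).

x(t) = 2C_1e^(-3t) - C_2e^(6t), z(t) = 3C_1e^(-3t) - C_2e^(6t)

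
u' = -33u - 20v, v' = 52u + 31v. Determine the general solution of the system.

Coefficient matrix A = [[-33, -20], [52, 31]].
Characteristic polynomial det(A - λI) = λ^2 + 2λ + 17 = 0.
Eigenvalues λ = -1 ± 4i (complex conjugate pair).
For λ=-1+4i: an eigenvector is (-2,3) - i(1,-2) = (-2 - i, 3 + 2i).
A real fundamental pair from Re and Im of e^((-1+4i)t)v: X_1 = e^(-t)(cos(4t)·(-2,3) + sin(4t)·(1,-2)), X_2 = e^(-t)(sin(4t)·(-2,3) - cos(4t)·(1,-2)).
General solution: K_1X_1 + K_2X_2.

u(t) = K_1e^(-t)sin(4t) - 2K_1e^(-t)cos(4t) - 2K_2e^(-t)sin(4t) - K_2e^(-t)cos(4t), v(t) = -2K_1e^(-t)sin(4t) + 3K_1e^(-t)cos(4t) + 3K_2e^(-t)sin(4t) + 2K_2e^(-t)cos(4t)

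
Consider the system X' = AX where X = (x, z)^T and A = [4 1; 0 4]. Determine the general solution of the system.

x(t) = c_1e^(4t) + c_2te^(4t) - 3c_2e^(4t), z(t) = c_2e^(4t)

Coefficient matrix A = [[4, 1], [0, 4]].
Characteristic polynomial det(A - λI) = λ^2 - 8λ + 16 = 0.
Single eigenvalue λ = 4 with algebraic multiplicity 2.
Eigenvector v = (1,0); generalized eigenvector w with (A-λI)w=v is (-3,1).
General solution: e^(4t)[c_1·v + c_2·(t·v + w)].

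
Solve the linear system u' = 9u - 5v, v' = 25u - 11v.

Coefficient matrix A = [[9, -5], [25, -11]].
Characteristic polynomial det(A - λI) = λ^2 + 2λ + 26 = 0.
Eigenvalues λ = -1 ± 5i (complex conjugate pair).
For λ=-1+5i: an eigenvector is (0,1) - i(-1,-2) = (0 + i, 1 + 2i).
A real fundamental pair from Re and Im of e^((-1+5i)t)v: X_1 = e^(-t)(cos(5t)·(0,1) + sin(5t)·(-1,-2)), X_2 = e^(-t)(sin(5t)·(0,1) - cos(5t)·(-1,-2)).
General solution: c_1X_1 + c_2X_2.

u(t) = -c_1e^(-t)sin(5t) + c_2e^(-t)cos(5t), v(t) = -2c_1e^(-t)sin(5t) + c_1e^(-t)cos(5t) + c_2e^(-t)sin(5t) + 2c_2e^(-t)cos(5t)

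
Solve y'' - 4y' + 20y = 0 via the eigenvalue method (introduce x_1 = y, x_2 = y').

y(t) = K_1e^(2t)cos(4t) + K_2e^(2t)sin(4t)

Let x_1 = y, x_2 = y'. Then x_1' = x_2 and x_2' = -20x_1 + 4x_2.
A = [[0,1],[-20,4]]; det(A-λI) = λ^2 - 4λ + 20.
Eigenvalues λ = 2 ± 4i.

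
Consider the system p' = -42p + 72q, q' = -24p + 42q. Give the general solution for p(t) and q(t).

Coefficient matrix A = [[-42, 72], [-24, 42]].
Characteristic polynomial det(A - λI) = λ^2 - 36 = 0.
Eigenvalues λ = 6, -6.
For λ=6: (A-λI) row 1 is [-48, 72], so an eigenvector is (3, 2).
For λ=-6: (A-λI) row 1 is [-36, 72], so an eigenvector is (2, 1).
General solution: c_1e^(6t)(3,2) + c_2e^(-6t)(2,1).

p(t) = 3c_1e^(6t) + 2c_2e^(-6t), q(t) = 2c_1e^(6t) + c_2e^(-6t)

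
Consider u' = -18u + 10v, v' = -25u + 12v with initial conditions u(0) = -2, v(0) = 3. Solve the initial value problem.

Coefficient matrix A = [[-18, 10], [-25, 12]].
Characteristic polynomial det(A - λI) = λ^2 + 6λ + 34 = 0.
Eigenvalues λ = -3 ± 5i (complex conjugate pair).
For λ=-3+5i: an eigenvector is (-1,-2) - i(-1,-1) = (-1 + i, -2 + i).
A real fundamental pair from Re and Im of e^((-3+5i)t)v: X_1 = e^(-3t)(cos(5t)·(-1,-2) + sin(5t)·(-1,-1)), X_2 = e^(-3t)(sin(5t)·(-1,-2) - cos(5t)·(-1,-1)).
General solution: C_1X_1 + C_2X_2.
Applying u(0)=-2, v(0)=3 gives C_1=-5, C_2=-7.

u(t) = 12e^(-3t)sin(5t) - 2e^(-3t)cos(5t), v(t) = 19e^(-3t)sin(5t) + 3e^(-3t)cos(5t)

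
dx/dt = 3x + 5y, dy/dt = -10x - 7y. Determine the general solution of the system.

Coefficient matrix A = [[3, 5], [-10, -7]].
Characteristic polynomial det(A - λI) = λ^2 + 4λ + 29 = 0.
Eigenvalues λ = -2 ± 5i (complex conjugate pair).
For λ=-2+5i: an eigenvector is (0,-1) - i(-1,1) = (0 + i, -1 - i).
A real fundamental pair from Re and Im of e^((-2+5i)t)v: X_1 = e^(-2t)(cos(5t)·(0,-1) + sin(5t)·(-1,1)), X_2 = e^(-2t)(sin(5t)·(0,-1) - cos(5t)·(-1,1)).
General solution: C_1X_1 + C_2X_2.

x(t) = -C_1e^(-2t)sin(5t) + C_2e^(-2t)cos(5t), y(t) = C_1e^(-2t)sin(5t) - C_1e^(-2t)cos(5t) - C_2e^(-2t)sin(5t) - C_2e^(-2t)cos(5t)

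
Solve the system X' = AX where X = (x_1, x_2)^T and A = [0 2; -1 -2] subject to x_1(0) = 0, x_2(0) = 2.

x_1(t) = 4e^(-t)sin(t), x_2(t) = -2e^(-t)sin(t) + 2e^(-t)cos(t)

Coefficient matrix A = [[0, 2], [-1, -2]].
Characteristic polynomial det(A - λI) = λ^2 + 2λ + 2 = 0.
Eigenvalues λ = -1 ± i (complex conjugate pair).
For λ=-1+i: an eigenvector is (-1,1) - i(1,0) = (-1 - i, 1).
A real fundamental pair from Re and Im of e^((-1+i)t)v: X_1 = e^(-t)(cos(t)·(-1,1) + sin(t)·(1,0)), X_2 = e^(-t)(sin(t)·(-1,1) - cos(t)·(1,0)).
General solution: K_1X_1 + K_2X_2.
Applying x_1(0)=0, x_2(0)=2 gives K_1=2, K_2=-2.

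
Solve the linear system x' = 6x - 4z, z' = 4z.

Coefficient matrix A = [[6, -4], [0, 4]].
Characteristic polynomial det(A - λI) = λ^2 - 10λ + 24 = 0.
Eigenvalues λ = 4, 6.
For λ=4: (A-λI) row 1 is [2, -4], so an eigenvector is (-2, -1).
For λ=6: (A-λI) row 1 is [0, -4], so an eigenvector is (1, 0).
General solution: K_1e^(4t)(-2,-1) + K_2e^(6t)(1,0).

x(t) = -2K_1e^(4t) + K_2e^(6t), z(t) = -K_1e^(4t)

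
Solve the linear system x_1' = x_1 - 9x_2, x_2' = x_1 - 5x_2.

Coefficient matrix A = [[1, -9], [1, -5]].
Characteristic polynomial det(A - λI) = λ^2 + 4λ + 4 = 0.
Single eigenvalue λ = -2 with algebraic multiplicity 2.
Eigenvector v = (-3,-1); generalized eigenvector w with (A-λI)w=v is (2,1).
General solution: e^(-2t)[C_1·v + C_2·(t·v + w)].

x_1(t) = -3C_1e^(-2t) - 3C_2te^(-2t) + 2C_2e^(-2t), x_2(t) = -C_1e^(-2t) - C_2te^(-2t) + C_2e^(-2t)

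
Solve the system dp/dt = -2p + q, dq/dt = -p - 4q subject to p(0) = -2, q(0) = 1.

p(t) = -te^(-3t) - 2e^(-3t), q(t) = te^(-3t) + e^(-3t)

Coefficient matrix A = [[-2, 1], [-1, -4]].
Characteristic polynomial det(A - λI) = λ^2 + 6λ + 9 = 0.
Single eigenvalue λ = -3 with algebraic multiplicity 2.
Eigenvector v = (1,-1); generalized eigenvector w with (A-λI)w=v is (3,-2).
General solution: e^(-3t)[C_1·v + C_2·(t·v + w)].
Applying p(0)=-2, q(0)=1 gives C_1=1, C_2=-1.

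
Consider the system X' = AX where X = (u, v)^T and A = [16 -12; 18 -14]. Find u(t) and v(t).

Coefficient matrix A = [[16, -12], [18, -14]].
Characteristic polynomial det(A - λI) = λ^2 - 2λ - 8 = 0.
Eigenvalues λ = -2, 4.
For λ=-2: (A-λI) row 1 is [18, -12], so an eigenvector is (-2, -3).
For λ=4: (A-λI) row 1 is [12, -12], so an eigenvector is (1, 1).
General solution: K_1e^(-2t)(-2,-3) + K_2e^(4t)(1,1).

u(t) = -2K_1e^(-2t) + K_2e^(4t), v(t) = -3K_1e^(-2t) + K_2e^(4t)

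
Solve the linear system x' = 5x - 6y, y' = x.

x(t) = -3K_1e^(3t) + 2K_2e^(2t), y(t) = -K_1e^(3t) + K_2e^(2t)

Coefficient matrix A = [[5, -6], [1, 0]].
Characteristic polynomial det(A - λI) = λ^2 - 5λ + 6 = 0.
Eigenvalues λ = 3, 2.
For λ=3: (A-λI) row 1 is [2, -6], so an eigenvector is (-3, -1).
For λ=2: (A-λI) row 1 is [3, -6], so an eigenvector is (2, 1).
General solution: K_1e^(3t)(-3,-1) + K_2e^(2t)(2,1).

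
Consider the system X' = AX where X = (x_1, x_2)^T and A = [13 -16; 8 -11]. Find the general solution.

x_1(t) = -2c_1e^(5t) + c_2e^(-3t), x_2(t) = -c_1e^(5t) + c_2e^(-3t)

Coefficient matrix A = [[13, -16], [8, -11]].
Characteristic polynomial det(A - λI) = λ^2 - 2λ - 15 = 0.
Eigenvalues λ = 5, -3.
For λ=5: (A-λI) row 1 is [8, -16], so an eigenvector is (-2, -1).
For λ=-3: (A-λI) row 1 is [16, -16], so an eigenvector is (1, 1).
General solution: c_1e^(5t)(-2,-1) + c_2e^(-3t)(1,1).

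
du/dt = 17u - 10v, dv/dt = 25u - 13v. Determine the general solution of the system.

u(t) = K_1e^(2t)sin(5t) - K_1e^(2t)cos(5t) - K_2e^(2t)sin(5t) - K_2e^(2t)cos(5t), v(t) = K_1e^(2t)sin(5t) - 2K_1e^(2t)cos(5t) - 2K_2e^(2t)sin(5t) - K_2e^(2t)cos(5t)

Coefficient matrix A = [[17, -10], [25, -13]].
Characteristic polynomial det(A - λI) = λ^2 - 4λ + 29 = 0.
Eigenvalues λ = 2 ± 5i (complex conjugate pair).
For λ=2+5i: an eigenvector is (-1,-2) - i(1,1) = (-1 - i, -2 - i).
A real fundamental pair from Re and Im of e^((2+5i)t)v: X_1 = e^(2t)(cos(5t)·(-1,-2) + sin(5t)·(1,1)), X_2 = e^(2t)(sin(5t)·(-1,-2) - cos(5t)·(1,1)).
General solution: K_1X_1 + K_2X_2.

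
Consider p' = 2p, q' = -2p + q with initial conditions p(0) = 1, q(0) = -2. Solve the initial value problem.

Coefficient matrix A = [[2, 0], [-2, 1]].
Characteristic polynomial det(A - λI) = λ^2 - 3λ + 2 = 0.
Eigenvalues λ = 2, 1.
For λ=2: (A-λI) row 2 is [-2, -1], so an eigenvector is (-1, 2).
For λ=1: (A-λI) row 1 is [1, 0], so an eigenvector is (0, -1).
General solution: c_1e^(2t)(-1,2) + c_2e^(t)(0,-1).
Applying p(0)=1, q(0)=-2 gives c_1=-1, c_2=0.

p(t) = e^(2t), q(t) = -2e^(2t)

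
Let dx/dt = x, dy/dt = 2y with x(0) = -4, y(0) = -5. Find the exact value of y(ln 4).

A = [[1,0],[0,2]]; eigenvalues λ = 2, 1.
Eigenvectors: (0,-1) for λ=2, (1,0) for λ=1.
From the initial condition, c_1 = 5, c_2 = -4.
y(ln 4) = (5)(4^2)(-1) + (-4)(4^1)(0) = -80.

-80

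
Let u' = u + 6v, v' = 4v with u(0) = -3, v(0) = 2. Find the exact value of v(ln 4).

A = [[1,6],[0,4]]; eigenvalues λ = 1, 4.
Eigenvectors: (1,0) for λ=1, (2,1) for λ=4.
From the initial condition, c_1 = -7, c_2 = 2.
v(ln 4) = (-7)(4^1)(0) + (2)(4^4)(1) = 512.

512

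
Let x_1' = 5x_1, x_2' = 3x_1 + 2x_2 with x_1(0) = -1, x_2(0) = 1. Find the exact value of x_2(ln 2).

A = [[5,0],[3,2]]; eigenvalues λ = 5, 2.
Eigenvectors: (-1,-1) for λ=5, (0,1) for λ=2.
From the initial condition, c_1 = 1, c_2 = 2.
x_2(ln 2) = (1)(2^5)(-1) + (2)(2^2)(1) = -24.

-24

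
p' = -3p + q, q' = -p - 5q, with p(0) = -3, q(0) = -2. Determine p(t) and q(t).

Coefficient matrix A = [[-3, 1], [-1, -5]].
Characteristic polynomial det(A - λI) = λ^2 + 8λ + 16 = 0.
Single eigenvalue λ = -4 with algebraic multiplicity 2.
Eigenvector v = (1,-1); generalized eigenvector w with (A-λI)w=v is (3,-2).
General solution: e^(-4t)[K_1·v + K_2·(t·v + w)].
Applying p(0)=-3, q(0)=-2 gives K_1=12, K_2=-5.

p(t) = -5te^(-4t) - 3e^(-4t), q(t) = 5te^(-4t) - 2e^(-4t)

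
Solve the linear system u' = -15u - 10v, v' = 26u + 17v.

u(t) = 2K_1e^(t)sin(2t) + K_1e^(t)cos(2t) + K_2e^(t)sin(2t) - 2K_2e^(t)cos(2t), v(t) = -3K_1e^(t)sin(2t) - 2K_1e^(t)cos(2t) - 2K_2e^(t)sin(2t) + 3K_2e^(t)cos(2t)

Coefficient matrix A = [[-15, -10], [26, 17]].
Characteristic polynomial det(A - λI) = λ^2 - 2λ + 5 = 0.
Eigenvalues λ = 1 ± 2i (complex conjugate pair).
For λ=1+2i: an eigenvector is (1,-2) - i(2,-3) = (1 - 2i, -2 + 3i).
A real fundamental pair from Re and Im of e^((1+2i)t)v: X_1 = e^(t)(cos(2t)·(1,-2) + sin(2t)·(2,-3)), X_2 = e^(t)(sin(2t)·(1,-2) - cos(2t)·(2,-3)).
General solution: K_1X_1 + K_2X_2.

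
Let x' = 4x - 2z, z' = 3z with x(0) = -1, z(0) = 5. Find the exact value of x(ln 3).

A = [[4,-2],[0,3]]; eigenvalues λ = 3, 4.
Eigenvectors: (-2,-1) for λ=3, (1,0) for λ=4.
From the initial condition, c_1 = -5, c_2 = -11.
x(ln 3) = (-5)(3^3)(-2) + (-11)(3^4)(1) = -621.

-621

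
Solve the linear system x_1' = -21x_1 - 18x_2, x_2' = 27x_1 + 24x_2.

x_1(t) = -C_1e^(-3t) + 2C_2e^(6t), x_2(t) = C_1e^(-3t) - 3C_2e^(6t)

Coefficient matrix A = [[-21, -18], [27, 24]].
Characteristic polynomial det(A - λI) = λ^2 - 3λ - 18 = 0.
Eigenvalues λ = -3, 6.
For λ=-3: (A-λI) row 1 is [-18, -18], so an eigenvector is (-1, 1).
For λ=6: (A-λI) row 1 is [-27, -18], so an eigenvector is (2, -3).
General solution: C_1e^(-3t)(-1,1) + C_2e^(6t)(2,-3).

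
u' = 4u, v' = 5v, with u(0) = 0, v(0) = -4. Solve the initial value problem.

u(t) = 0, v(t) = -4e^(5t)

Coefficient matrix A = [[4, 0], [0, 5]].
Characteristic polynomial det(A - λI) = λ^2 - 9λ + 20 = 0.
Eigenvalues λ = 5, 4.
For λ=5: (A-λI) row 1 is [-1, 0], so an eigenvector is (0, -1).
For λ=4: (A-λI) row 2 is [0, 1], so an eigenvector is (1, 0).
General solution: c_1e^(5t)(0,-1) + c_2e^(4t)(1,0).
Applying u(0)=0, v(0)=-4 gives c_1=4, c_2=0.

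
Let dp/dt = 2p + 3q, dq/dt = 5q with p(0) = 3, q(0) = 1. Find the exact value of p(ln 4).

A = [[2,3],[0,5]]; eigenvalues λ = 2, 5.
Eigenvectors: (-1,0) for λ=2, (1,1) for λ=5.
From the initial condition, c_1 = -2, c_2 = 1.
p(ln 4) = (-2)(4^2)(-1) + (1)(4^5)(1) = 1056.

1056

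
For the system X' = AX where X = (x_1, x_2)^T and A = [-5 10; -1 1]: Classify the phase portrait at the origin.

A = [[-5,10],[-1,1]]; det(A-λI) = λ^2 + 4λ + 5.
λ = -2 ± i: negative real part.

stable spiral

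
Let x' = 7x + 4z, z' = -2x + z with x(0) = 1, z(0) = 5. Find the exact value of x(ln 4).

11584

A = [[7,4],[-2,1]]; eigenvalues λ = 3, 5.
Eigenvectors: (1,-1) for λ=3, (-2,1) for λ=5.
From the initial condition, c_1 = -11, c_2 = -6.
x(ln 4) = (-11)(4^3)(1) + (-6)(4^5)(-2) = 11584.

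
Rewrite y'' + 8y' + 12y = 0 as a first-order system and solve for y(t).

Let x_1 = y, x_2 = y'. Then x_1' = x_2 and x_2' = -12x_1 - 8x_2.
A = [[0,1],[-12,-8]]; det(A-λI) = λ^2 + 8λ + 12.
Eigenvalues λ = -2, -6 with eigenvectors (1,-2), (1,-6).

y(t) = c_1e^(-2t) + c_2e^(-6t)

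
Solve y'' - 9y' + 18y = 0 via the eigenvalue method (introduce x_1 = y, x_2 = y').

Let x_1 = y, x_2 = y'. Then x_1' = x_2 and x_2' = -18x_1 + 9x_2.
A = [[0,1],[-18,9]]; det(A-λI) = λ^2 - 9λ + 18.
Eigenvalues λ = 3, 6 with eigenvectors (1,3), (1,6).

y(t) = K_1e^(3t) + K_2e^(6t)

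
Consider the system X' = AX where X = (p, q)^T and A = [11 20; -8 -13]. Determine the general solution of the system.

p(t) = -C_1e^(-t)sin(4t) - 2C_1e^(-t)cos(4t) - 2C_2e^(-t)sin(4t) + C_2e^(-t)cos(4t), q(t) = C_1e^(-t)sin(4t) + C_1e^(-t)cos(4t) + C_2e^(-t)sin(4t) - C_2e^(-t)cos(4t)

Coefficient matrix A = [[11, 20], [-8, -13]].
Characteristic polynomial det(A - λI) = λ^2 + 2λ + 17 = 0.
Eigenvalues λ = -1 ± 4i (complex conjugate pair).
For λ=-1+4i: an eigenvector is (-2,1) - i(-1,1) = (-2 + i, 1 - i).
A real fundamental pair from Re and Im of e^((-1+4i)t)v: X_1 = e^(-t)(cos(4t)·(-2,1) + sin(4t)·(-1,1)), X_2 = e^(-t)(sin(4t)·(-2,1) - cos(4t)·(-1,1)).
General solution: C_1X_1 + C_2X_2.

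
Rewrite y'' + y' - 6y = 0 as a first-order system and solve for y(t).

Let x_1 = y, x_2 = y'. Then x_1' = x_2 and x_2' = 6x_1 - x_2.
A = [[0,1],[6,-1]]; det(A-λI) = λ^2 + λ - 6.
Eigenvalues λ = -3, 2 with eigenvectors (1,-3), (1,2).

y(t) = C_1e^(-3t) + C_2e^(2t)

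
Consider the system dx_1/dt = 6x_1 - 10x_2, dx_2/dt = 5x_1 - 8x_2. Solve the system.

x_1(t) = -c_1e^(-t)sin(t) - 3c_1e^(-t)cos(t) - 3c_2e^(-t)sin(t) + c_2e^(-t)cos(t), x_2(t) = -c_1e^(-t)sin(t) - 2c_1e^(-t)cos(t) - 2c_2e^(-t)sin(t) + c_2e^(-t)cos(t)

Coefficient matrix A = [[6, -10], [5, -8]].
Characteristic polynomial det(A - λI) = λ^2 + 2λ + 2 = 0.
Eigenvalues λ = -1 ± i (complex conjugate pair).
For λ=-1+i: an eigenvector is (-3,-2) - i(-1,-1) = (-3 + i, -2 + i).
A real fundamental pair from Re and Im of e^((-1+i)t)v: X_1 = e^(-t)(cos(t)·(-3,-2) + sin(t)·(-1,-1)), X_2 = e^(-t)(sin(t)·(-3,-2) - cos(t)·(-1,-1)).
General solution: c_1X_1 + c_2X_2.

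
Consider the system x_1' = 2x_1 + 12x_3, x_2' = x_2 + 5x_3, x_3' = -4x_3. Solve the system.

x_1(t) = 2C_1e^(-4t) + C_3e^(2t), x_2(t) = C_1e^(-4t) + C_2e^(t), x_3(t) = -C_1e^(-4t)

Coefficient matrix A = [[2, 0, 12], [0, 1, 5], [0, 0, -4]].
det(A - λI) = 0 gives eigenvalues λ = -4, 1, 2.
For λ=-4: eigenvector (2,1,-1).
For λ=1: eigenvector (0,1,0).
For λ=2: eigenvector (1,0,0).
General solution: C_1e^(-4t)(2,1,-1) + C_2e^(t)(0,1,0) + C_3e^(2t)(1,0,0).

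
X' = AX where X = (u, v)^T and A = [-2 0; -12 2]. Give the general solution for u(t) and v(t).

u(t) = -K_2e^(-2t), v(t) = -K_1e^(2t) - 3K_2e^(-2t)

Coefficient matrix A = [[-2, 0], [-12, 2]].
Characteristic polynomial det(A - λI) = λ^2 - 4 = 0.
Eigenvalues λ = 2, -2.
For λ=2: (A-λI) row 1 is [-4, 0], so an eigenvector is (0, -1).
For λ=-2: (A-λI) row 2 is [-12, 4], so an eigenvector is (-1, -3).
General solution: K_1e^(2t)(0,-1) + K_2e^(-2t)(-1,-3).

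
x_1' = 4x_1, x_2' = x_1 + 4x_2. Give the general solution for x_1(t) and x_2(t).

x_1(t) = K_2e^(4t), x_2(t) = K_1e^(4t) + K_2te^(4t) + 2K_2e^(4t)

Coefficient matrix A = [[4, 0], [1, 4]].
Characteristic polynomial det(A - λI) = λ^2 - 8λ + 16 = 0.
Single eigenvalue λ = 4 with algebraic multiplicity 2.
Eigenvector v = (0,1); generalized eigenvector w with (A-λI)w=v is (1,2).
General solution: e^(4t)[K_1·v + K_2·(t·v + w)].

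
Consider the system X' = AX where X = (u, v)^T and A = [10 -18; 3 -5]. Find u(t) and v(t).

Coefficient matrix A = [[10, -18], [3, -5]].
Characteristic polynomial det(A - λI) = λ^2 - 5λ + 4 = 0.
Eigenvalues λ = 4, 1.
For λ=4: (A-λI) row 1 is [6, -18], so an eigenvector is (3, 1).
For λ=1: (A-λI) row 1 is [9, -18], so an eigenvector is (-2, -1).
General solution: c_1e^(4t)(3,1) + c_2e^(t)(-2,-1).

u(t) = 3c_1e^(4t) - 2c_2e^(t), v(t) = c_1e^(4t) - c_2e^(t)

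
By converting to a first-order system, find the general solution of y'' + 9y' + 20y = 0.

Let x_1 = y, x_2 = y'. Then x_1' = x_2 and x_2' = -20x_1 - 9x_2.
A = [[0,1],[-20,-9]]; det(A-λI) = λ^2 + 9λ + 20.
Eigenvalues λ = -5, -4 with eigenvectors (1,-5), (1,-4).

y(t) = c_1e^(-5t) + c_2e^(-4t)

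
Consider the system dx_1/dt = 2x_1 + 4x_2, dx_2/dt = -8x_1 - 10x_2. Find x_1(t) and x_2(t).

Coefficient matrix A = [[2, 4], [-8, -10]].
Characteristic polynomial det(A - λI) = λ^2 + 8λ + 12 = 0.
Eigenvalues λ = -2, -6.
For λ=-2: (A-λI) row 1 is [4, 4], so an eigenvector is (1, -1).
For λ=-6: (A-λI) row 1 is [8, 4], so an eigenvector is (1, -2).
General solution: K_1e^(-2t)(1,-1) + K_2e^(-6t)(1,-2).

x_1(t) = K_1e^(-2t) + K_2e^(-6t), x_2(t) = -K_1e^(-2t) - 2K_2e^(-6t)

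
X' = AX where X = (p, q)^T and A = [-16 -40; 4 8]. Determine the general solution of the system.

p(t) = C_1e^(-4t)sin(4t) + 3C_1e^(-4t)cos(4t) + 3C_2e^(-4t)sin(4t) - C_2e^(-4t)cos(4t), q(t) = -C_1e^(-4t)cos(4t) - C_2e^(-4t)sin(4t)

Coefficient matrix A = [[-16, -40], [4, 8]].
Characteristic polynomial det(A - λI) = λ^2 + 8λ + 32 = 0.
Eigenvalues λ = -4 ± 4i (complex conjugate pair).
For λ=-4+4i: an eigenvector is (3,-1) - i(1,0) = (3 - i, -1).
A real fundamental pair from Re and Im of e^((-4+4i)t)v: X_1 = e^(-4t)(cos(4t)·(3,-1) + sin(4t)·(1,0)), X_2 = e^(-4t)(sin(4t)·(3,-1) - cos(4t)·(1,0)).
General solution: C_1X_1 + C_2X_2.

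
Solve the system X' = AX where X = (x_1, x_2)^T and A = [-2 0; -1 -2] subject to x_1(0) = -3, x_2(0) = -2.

x_1(t) = -3e^(-2t), x_2(t) = 3te^(-2t) - 2e^(-2t)

Coefficient matrix A = [[-2, 0], [-1, -2]].
Characteristic polynomial det(A - λI) = λ^2 + 4λ + 4 = 0.
Single eigenvalue λ = -2 with algebraic multiplicity 2.
Eigenvector v = (0,-1); generalized eigenvector w with (A-λI)w=v is (1,2).
General solution: e^(-2t)[c_1·v + c_2·(t·v + w)].
Applying x_1(0)=-3, x_2(0)=-2 gives c_1=-4, c_2=-3.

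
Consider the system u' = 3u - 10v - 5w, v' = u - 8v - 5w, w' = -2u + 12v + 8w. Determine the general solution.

Coefficient matrix A = [[3, -10, -5], [1, -8, -5], [-2, 12, 8]].
det(A - λI) = 0 gives eigenvalues λ = 2, 3, -2.
For λ=2: eigenvector (0,1,-2).
For λ=3: eigenvector (1,1,-2).
For λ=-2: eigenvector (1,1,-1).
General solution: K_1e^(2t)(0,1,-2) + K_2e^(3t)(1,1,-2) + K_3e^(-2t)(1,1,-1).

u(t) = K_2e^(3t) + K_3e^(-2t), v(t) = K_1e^(2t) + K_2e^(3t) + K_3e^(-2t), w(t) = -2K_1e^(2t) - 2K_2e^(3t) - K_3e^(-2t)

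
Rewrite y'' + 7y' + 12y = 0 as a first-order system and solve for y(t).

Let x_1 = y, x_2 = y'. Then x_1' = x_2 and x_2' = -12x_1 - 7x_2.
A = [[0,1],[-12,-7]]; det(A-λI) = λ^2 + 7λ + 12.
Eigenvalues λ = -3, -4 with eigenvectors (1,-3), (1,-4).

y(t) = K_1e^(-3t) + K_2e^(-4t)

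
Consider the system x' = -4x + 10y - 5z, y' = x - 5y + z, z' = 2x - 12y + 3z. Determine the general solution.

x(t) = c_1e^(-4t) - c_3e^(t), y(t) = -c_1e^(-4t) + c_2e^(-3t), z(t) = -2c_1e^(-4t) + 2c_2e^(-3t) + c_3e^(t)

Coefficient matrix A = [[-4, 10, -5], [1, -5, 1], [2, -12, 3]].
det(A - λI) = 0 gives eigenvalues λ = -4, -3, 1.
For λ=-4: eigenvector (1,-1,-2).
For λ=-3: eigenvector (0,1,2).
For λ=1: eigenvector (-1,0,1).
General solution: c_1e^(-4t)(1,-1,-2) + c_2e^(-3t)(0,1,2) + c_3e^(t)(-1,0,1).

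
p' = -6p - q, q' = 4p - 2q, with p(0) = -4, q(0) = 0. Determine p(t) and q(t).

p(t) = 8te^(-4t) - 4e^(-4t), q(t) = -16te^(-4t)

Coefficient matrix A = [[-6, -1], [4, -2]].
Characteristic polynomial det(A - λI) = λ^2 + 8λ + 16 = 0.
Single eigenvalue λ = -4 with algebraic multiplicity 2.
Eigenvector v = (1,-2); generalized eigenvector w with (A-λI)w=v is (0,-1).
General solution: e^(-4t)[c_1·v + c_2·(t·v + w)].
Applying p(0)=-4, q(0)=0 gives c_1=-4, c_2=8.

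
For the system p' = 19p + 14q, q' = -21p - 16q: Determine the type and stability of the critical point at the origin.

saddle

A = [[19,14],[-21,-16]]; det(A-λI) = λ^2 - 3λ - 10.
λ = 5, -2: opposite signs.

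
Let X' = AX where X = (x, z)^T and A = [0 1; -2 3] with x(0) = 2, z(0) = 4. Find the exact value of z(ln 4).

A = [[0,1],[-2,3]]; eigenvalues λ = 1, 2.
Eigenvectors: (1,1) for λ=1, (1,2) for λ=2.
From the initial condition, c_1 = 0, c_2 = 2.
z(ln 4) = (0)(4^1)(1) + (2)(4^2)(2) = 64.

64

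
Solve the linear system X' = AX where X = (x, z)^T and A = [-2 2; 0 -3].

Coefficient matrix A = [[-2, 2], [0, -3]].
Characteristic polynomial det(A - λI) = λ^2 + 5λ + 6 = 0.
Eigenvalues λ = -3, -2.
For λ=-3: (A-λI) row 1 is [1, 2], so an eigenvector is (-2, 1).
For λ=-2: (A-λI) row 1 is [0, 2], so an eigenvector is (1, 0).
General solution: c_1e^(-3t)(-2,1) + c_2e^(-2t)(1,0).

x(t) = -2c_1e^(-3t) + c_2e^(-2t), z(t) = c_1e^(-3t)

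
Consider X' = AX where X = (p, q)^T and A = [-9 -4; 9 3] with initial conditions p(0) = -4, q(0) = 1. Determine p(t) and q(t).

p(t) = 20te^(-3t) - 4e^(-3t), q(t) = -30te^(-3t) + e^(-3t)

Coefficient matrix A = [[-9, -4], [9, 3]].
Characteristic polynomial det(A - λI) = λ^2 + 6λ + 9 = 0.
Single eigenvalue λ = -3 with algebraic multiplicity 2.
Eigenvector v = (-2,3); generalized eigenvector w with (A-λI)w=v is (-1,2).
General solution: e^(-3t)[K_1·v + K_2·(t·v + w)].
Applying p(0)=-4, q(0)=1 gives K_1=7, K_2=-10.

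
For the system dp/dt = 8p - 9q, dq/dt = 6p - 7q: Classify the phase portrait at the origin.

A = [[8,-9],[6,-7]]; det(A-λI) = λ^2 - λ - 2.
λ = 2, -1: opposite signs.

saddle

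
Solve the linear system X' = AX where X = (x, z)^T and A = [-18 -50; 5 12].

x(t) = 3K_1e^(-3t)sin(5t) - K_1e^(-3t)cos(5t) - K_2e^(-3t)sin(5t) - 3K_2e^(-3t)cos(5t), z(t) = -K_1e^(-3t)sin(5t) + K_2e^(-3t)cos(5t)

Coefficient matrix A = [[-18, -50], [5, 12]].
Characteristic polynomial det(A - λI) = λ^2 + 6λ + 34 = 0.
Eigenvalues λ = -3 ± 5i (complex conjugate pair).
For λ=-3+5i: an eigenvector is (-1,0) - i(3,-1) = (-1 - 3i, 0 + i).
A real fundamental pair from Re and Im of e^((-3+5i)t)v: X_1 = e^(-3t)(cos(5t)·(-1,0) + sin(5t)·(3,-1)), X_2 = e^(-3t)(sin(5t)·(-1,0) - cos(5t)·(3,-1)).
General solution: K_1X_1 + K_2X_2.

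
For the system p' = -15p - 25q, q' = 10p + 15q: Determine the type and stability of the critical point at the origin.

center

A = [[-15,-25],[10,15]]; det(A-λI) = λ^2 + 25.
λ = 0 ± 5i: zero real part.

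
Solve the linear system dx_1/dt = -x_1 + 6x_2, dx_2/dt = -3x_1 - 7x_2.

Coefficient matrix A = [[-1, 6], [-3, -7]].
Characteristic polynomial det(A - λI) = λ^2 + 8λ + 25 = 0.
Eigenvalues λ = -4 ± 3i (complex conjugate pair).
For λ=-4+3i: an eigenvector is (1,0) - i(1,-1) = (1 - i, 0 + i).
A real fundamental pair from Re and Im of e^((-4+3i)t)v: X_1 = e^(-4t)(cos(3t)·(1,0) + sin(3t)·(1,-1)), X_2 = e^(-4t)(sin(3t)·(1,0) - cos(3t)·(1,-1)).
General solution: c_1X_1 + c_2X_2.

x_1(t) = c_1e^(-4t)sin(3t) + c_1e^(-4t)cos(3t) + c_2e^(-4t)sin(3t) - c_2e^(-4t)cos(3t), x_2(t) = -c_1e^(-4t)sin(3t) + c_2e^(-4t)cos(3t)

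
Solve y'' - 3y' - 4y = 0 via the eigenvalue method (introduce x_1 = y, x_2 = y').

y(t) = K_1e^(4t) + K_2e^(-t)

Let x_1 = y, x_2 = y'. Then x_1' = x_2 and x_2' = 4x_1 + 3x_2.
A = [[0,1],[4,3]]; det(A-λI) = λ^2 - 3λ - 4.
Eigenvalues λ = 4, -1 with eigenvectors (1,4), (1,-1).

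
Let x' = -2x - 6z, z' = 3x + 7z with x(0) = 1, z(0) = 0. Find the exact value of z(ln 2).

A = [[-2,-6],[3,7]]; eigenvalues λ = 4, 1.
Eigenvectors: (-1,1) for λ=4, (-2,1) for λ=1.
From the initial condition, c_1 = 1, c_2 = -1.
z(ln 2) = (1)(2^4)(1) + (-1)(2^1)(1) = 14.

14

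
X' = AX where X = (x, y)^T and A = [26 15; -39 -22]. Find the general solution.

x(t) = -2c_1e^(2t)sin(3t) + c_1e^(2t)cos(3t) + c_2e^(2t)sin(3t) + 2c_2e^(2t)cos(3t), y(t) = 3c_1e^(2t)sin(3t) - 2c_1e^(2t)cos(3t) - 2c_2e^(2t)sin(3t) - 3c_2e^(2t)cos(3t)

Coefficient matrix A = [[26, 15], [-39, -22]].
Characteristic polynomial det(A - λI) = λ^2 - 4λ + 13 = 0.
Eigenvalues λ = 2 ± 3i (complex conjugate pair).
For λ=2+3i: an eigenvector is (1,-2) - i(-2,3) = (1 + 2i, -2 - 3i).
A real fundamental pair from Re and Im of e^((2+3i)t)v: X_1 = e^(2t)(cos(3t)·(1,-2) + sin(3t)·(-2,3)), X_2 = e^(2t)(sin(3t)·(1,-2) - cos(3t)·(-2,3)).
General solution: c_1X_1 + c_2X_2.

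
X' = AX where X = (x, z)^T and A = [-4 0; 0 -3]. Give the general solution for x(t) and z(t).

x(t) = K_2e^(-4t), z(t) = -K_1e^(-3t)

Coefficient matrix A = [[-4, 0], [0, -3]].
Characteristic polynomial det(A - λI) = λ^2 + 7λ + 12 = 0.
Eigenvalues λ = -3, -4.
For λ=-3: (A-λI) row 1 is [-1, 0], so an eigenvector is (0, -1).
For λ=-4: (A-λI) row 2 is [0, 1], so an eigenvector is (1, 0).
General solution: K_1e^(-3t)(0,-1) + K_2e^(-4t)(1,0).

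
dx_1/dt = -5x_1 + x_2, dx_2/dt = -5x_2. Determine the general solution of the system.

Coefficient matrix A = [[-5, 1], [0, -5]].
Characteristic polynomial det(A - λI) = λ^2 + 10λ + 25 = 0.
Single eigenvalue λ = -5 with algebraic multiplicity 2.
Eigenvector v = (1,0); generalized eigenvector w with (A-λI)w=v is (2,1).
General solution: e^(-5t)[c_1·v + c_2·(t·v + w)].

x_1(t) = c_1e^(-5t) + c_2te^(-5t) + 2c_2e^(-5t), x_2(t) = c_2e^(-5t)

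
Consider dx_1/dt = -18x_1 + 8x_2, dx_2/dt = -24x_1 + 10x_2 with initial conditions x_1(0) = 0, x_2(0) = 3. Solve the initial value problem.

x_1(t) = 6e^(-2t) - 6e^(-6t), x_2(t) = 12e^(-2t) - 9e^(-6t)

Coefficient matrix A = [[-18, 8], [-24, 10]].
Characteristic polynomial det(A - λI) = λ^2 + 8λ + 12 = 0.
Eigenvalues λ = -6, -2.
For λ=-6: (A-λI) row 1 is [-12, 8], so an eigenvector is (-2, -3).
For λ=-2: (A-λI) row 1 is [-16, 8], so an eigenvector is (1, 2).
General solution: c_1e^(-6t)(-2,-3) + c_2e^(-2t)(1,2).
Applying x_1(0)=0, x_2(0)=3 gives c_1=3, c_2=6.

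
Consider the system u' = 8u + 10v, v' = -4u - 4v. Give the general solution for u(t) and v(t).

Coefficient matrix A = [[8, 10], [-4, -4]].
Characteristic polynomial det(A - λI) = λ^2 - 4λ + 8 = 0.
Eigenvalues λ = 2 ± 2i (complex conjugate pair).
For λ=2+2i: an eigenvector is (1,-1) - i(-2,1) = (1 + 2i, -1 - i).
A real fundamental pair from Re and Im of e^((2+2i)t)v: X_1 = e^(2t)(cos(2t)·(1,-1) + sin(2t)·(-2,1)), X_2 = e^(2t)(sin(2t)·(1,-1) - cos(2t)·(-2,1)).
General solution: c_1X_1 + c_2X_2.

u(t) = -2c_1e^(2t)sin(2t) + c_1e^(2t)cos(2t) + c_2e^(2t)sin(2t) + 2c_2e^(2t)cos(2t), v(t) = c_1e^(2t)sin(2t) - c_1e^(2t)cos(2t) - c_2e^(2t)sin(2t) - c_2e^(2t)cos(2t)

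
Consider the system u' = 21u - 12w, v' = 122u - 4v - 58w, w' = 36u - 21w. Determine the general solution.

Coefficient matrix A = [[21, 0, -12], [122, -4, -58], [36, 0, -21]].
det(A - λI) = 0 gives eigenvalues λ = -3, -4, 3.
For λ=-3: eigenvector (-1,-6,-2).
For λ=-4: eigenvector (0,1,0).
For λ=3: eigenvector (2,10,3).
General solution: C_1e^(-3t)(-1,-6,-2) + C_2e^(-4t)(0,1,0) + C_3e^(3t)(2,10,3).

u(t) = -C_1e^(-3t) + 2C_3e^(3t), v(t) = -6C_1e^(-3t) + C_2e^(-4t) + 10C_3e^(3t), w(t) = -2C_1e^(-3t) + 3C_3e^(3t)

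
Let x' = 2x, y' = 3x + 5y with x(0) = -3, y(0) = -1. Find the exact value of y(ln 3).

A = [[2,0],[3,5]]; eigenvalues λ = 2, 5.
Eigenvectors: (-1,1) for λ=2, (0,1) for λ=5.
From the initial condition, c_1 = 3, c_2 = -4.
y(ln 3) = (3)(3^2)(1) + (-4)(3^5)(1) = -945.

-945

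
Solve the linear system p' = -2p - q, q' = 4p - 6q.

p(t) = c_1e^(-4t) + c_2te^(-4t) + c_2e^(-4t), q(t) = 2c_1e^(-4t) + 2c_2te^(-4t) + c_2e^(-4t)

Coefficient matrix A = [[-2, -1], [4, -6]].
Characteristic polynomial det(A - λI) = λ^2 + 8λ + 16 = 0.
Single eigenvalue λ = -4 with algebraic multiplicity 2.
Eigenvector v = (1,2); generalized eigenvector w with (A-λI)w=v is (1,1).
General solution: e^(-4t)[c_1·v + c_2·(t·v + w)].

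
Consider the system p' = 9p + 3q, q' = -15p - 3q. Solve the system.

p(t) = -C_1e^(3t)sin(3t) + C_2e^(3t)cos(3t), q(t) = 2C_1e^(3t)sin(3t) - C_1e^(3t)cos(3t) - C_2e^(3t)sin(3t) - 2C_2e^(3t)cos(3t)

Coefficient matrix A = [[9, 3], [-15, -3]].
Characteristic polynomial det(A - λI) = λ^2 - 6λ + 18 = 0.
Eigenvalues λ = 3 ± 3i (complex conjugate pair).
For λ=3+3i: an eigenvector is (0,-1) - i(-1,2) = (0 + i, -1 - 2i).
A real fundamental pair from Re and Im of e^((3+3i)t)v: X_1 = e^(3t)(cos(3t)·(0,-1) + sin(3t)·(-1,2)), X_2 = e^(3t)(sin(3t)·(0,-1) - cos(3t)·(-1,2)).
General solution: C_1X_1 + C_2X_2.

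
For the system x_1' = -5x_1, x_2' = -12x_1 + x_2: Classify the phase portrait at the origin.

saddle

A = [[-5,0],[-12,1]]; det(A-λI) = λ^2 + 4λ - 5.
λ = -5, 1: opposite signs.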